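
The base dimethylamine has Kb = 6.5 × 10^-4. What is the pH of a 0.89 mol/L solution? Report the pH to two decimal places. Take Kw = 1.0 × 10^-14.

pH = 12.38

(CH3)2NH + H2O ⇌ (CH3)2NH2+ + OH-
From the ICE table, Kb = [OH-]²/(0.89 − [OH-]) = 6.5 × 10^-4.
Assume [OH-] ≪ 0.89: [OH-] ≈ √(6.5 × 10^-4 × 0.89) = 2.41 × 10^-2 M
pOH = −log(2.41 × 10^-2) = 1.62; pH = 14.00 − 1.62 = 12.38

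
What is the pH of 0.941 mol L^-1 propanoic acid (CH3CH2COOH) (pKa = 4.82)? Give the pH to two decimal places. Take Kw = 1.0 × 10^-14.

CH3CH2COOH ⇌ CH3CH2COO- + H+
Ka = 10^(−4.82) = 1.51 × 10^-5
Let x = [H+] at equilibrium. Ka = x²/(0.941 − x).
Since Ka ≪ C₀, x ≈ √(Ka·C₀) = 3.77 × 10^-3 M.
pH = −log(3.77 × 10^-3) = 2.42

pH = 2.42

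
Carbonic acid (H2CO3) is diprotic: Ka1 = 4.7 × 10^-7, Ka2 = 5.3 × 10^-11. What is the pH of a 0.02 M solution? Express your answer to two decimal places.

pH = 4.01

Since Ka1 ≫ Ka2, the first ionization dominates [H+].
Ka1 = x²/(0.02 − x) = 4.7 × 10^-7
x ≈ √(4.7 × 10^-7 × 0.02) = 9.70 × 10^-5 M
pH = −log(9.70 × 10^-5) = 4.01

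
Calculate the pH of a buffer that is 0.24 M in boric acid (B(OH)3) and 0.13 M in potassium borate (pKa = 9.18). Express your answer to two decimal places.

Henderson–Hasselbalch: pH = pKa + log([B(OH)4-]/[B(OH)3]) = 9.18 + log(0.13/0.24)
pH = 9.18 + (-0.266) = 8.91

pH = 8.91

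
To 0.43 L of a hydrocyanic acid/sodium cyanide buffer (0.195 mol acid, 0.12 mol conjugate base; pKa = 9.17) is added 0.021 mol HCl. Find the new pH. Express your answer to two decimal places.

pH = 8.83

After neutralization: n(HCN) = 0.216 mol, n(CN-) = 0.099 mol.
Henderson–Hasselbalch with mole ratio 0.099/0.216: pH = 9.17 + (-0.339)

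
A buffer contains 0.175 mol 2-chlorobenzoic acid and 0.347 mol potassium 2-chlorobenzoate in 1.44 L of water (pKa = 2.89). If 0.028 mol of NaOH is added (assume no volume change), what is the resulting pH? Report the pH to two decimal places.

pH = 3.30

OH- converts ClC6H4COOH to ClC6H4COO-: ClC6H4COOH → 0.147 mol, ClC6H4COO- → 0.375 mol.
pH = pKa + log(n_ClC6H4COO-/n_ClC6H4COOH) = 2.89 + log(0.375/0.147) = 2.89 + (+0.407)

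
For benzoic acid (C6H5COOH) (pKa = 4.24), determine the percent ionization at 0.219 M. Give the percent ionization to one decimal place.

C6H5COOH ⇌ C6H5COO- + H+; let x = [H+] at equilibrium.
Ka = 10^(−4.24) = 5.75 × 10^-5
x ≈ √(Ka·C₀) = √(5.75 × 10^-5 × 0.219) = 3.55 × 10^-3 M
% ionization = x/C₀ × 100% = 3.55 × 10^-3/0.219 × 100% = 1.6%

1.6%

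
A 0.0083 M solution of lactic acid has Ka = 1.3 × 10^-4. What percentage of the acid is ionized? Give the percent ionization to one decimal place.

11.8%

CH3CH(OH)COOH ⇌ CH3CH(OH)COO- + H+; let x = [H+] at equilibrium.
Ka = x²/(C₀ − x); solving the quadratic gives x = 9.76 × 10^-4 M.
% ionization = x/C₀ × 100% = 9.76 × 10^-4/0.0083 × 100% = 11.8%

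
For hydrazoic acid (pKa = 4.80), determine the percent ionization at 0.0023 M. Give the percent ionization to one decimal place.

8.0%

HN3 ⇌ N3- + H+; let x = [H+] at equilibrium.
Ka = 10^(−4.80) = 1.58 × 10^-5
Ka = x²/(C₀ − x); solving the quadratic gives x = 1.83 × 10^-4 M.
% ionization = x/C₀ × 100% = 1.83 × 10^-4/0.0023 × 100% = 8.0%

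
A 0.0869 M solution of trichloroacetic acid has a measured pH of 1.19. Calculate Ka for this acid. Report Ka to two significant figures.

[H+] = 10^(-1.19) = 6.46 × 10^-2 M
At equilibrium [HA] = 0.0869 − 6.46 × 10^-2 = 2.23 × 10^-2 M
Ka = [H+][A-]/[HA] = (6.46 × 10^-2)² / 2.23 × 10^-2 = 1.9 × 10^-1

Ka = 1.9 × 10^-1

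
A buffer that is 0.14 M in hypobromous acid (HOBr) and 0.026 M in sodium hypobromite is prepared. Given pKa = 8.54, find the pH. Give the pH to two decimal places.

pH = 7.81

pH = pKa + log([A⁻]/[HA]) = 8.54 + log(0.026/0.14)
pH = 8.54 + (-0.731) = 7.81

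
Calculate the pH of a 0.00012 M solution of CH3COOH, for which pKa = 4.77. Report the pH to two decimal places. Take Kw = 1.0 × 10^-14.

pH = 4.43

CH3COOH ⇌ CH3COO- + H+
Ka = 10^(−4.77) = 1.70 × 10^-5
Let x = [H+] at equilibrium. Ka = x²/(0.00012 − x).
The 5% rule fails; solving x² + Ka·x − Ka·C₀ = 0 exactly:
x = [−1.7e-05 + √(1.7e-05² + 8.16e-09)]/2 = 3.75 × 10^-5 M
pH = −log[H+] = −log(3.75 × 10^-5) = 4.43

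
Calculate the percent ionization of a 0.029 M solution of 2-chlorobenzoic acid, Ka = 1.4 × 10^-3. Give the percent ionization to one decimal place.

19.7%

ClC6H4COOH ⇌ ClC6H4COO- + H+; let x = [H+] at equilibrium.
Solve x² + 0.0014x − 4.06e-05 = 0 → x = 5.71 × 10^-3 M
Fraction ionized = 5.71 × 10^-3 / 0.029 = 0.1969 → 19.7%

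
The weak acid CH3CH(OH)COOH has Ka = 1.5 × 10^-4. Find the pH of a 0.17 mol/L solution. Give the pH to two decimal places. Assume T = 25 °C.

pH = 2.30

CH3CH(OH)COOH ⇌ CH3CH(OH)COO- + H+
From the ICE table, Ka = [H+]²/(0.17 − [H+]) = 1.5 × 10^-4.
Since Ka ≪ C₀, [H+] ≈ √(Ka·C₀) = 5.05 × 10^-3 M.
([H+]/C₀ = 3% < 5%, so the approximation holds.)
pH = −log[H+] = −log(5.05 × 10^-3) = 2.30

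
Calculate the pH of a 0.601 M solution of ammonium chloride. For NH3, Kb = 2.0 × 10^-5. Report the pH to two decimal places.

pH = 4.76

NH4+ is the conjugate acid of the weak base NH3.
Ka = Kw/Kb = 1.0×10^-14 / 2.0 × 10^-5 = 5.00 × 10^-10
Ka = [H+]²/(0.601 − [H+]) = 5.00 × 10^-10
Neglecting [H+] in the denominator: [H+] = √(5.00 × 10^-10 × 0.601) = 1.73 × 10^-5 M
([H+]/C₀ = 0.0029% < 5%, so the approximation holds.)
pH = −log[H+] = −log(1.73 × 10^-5) = 4.76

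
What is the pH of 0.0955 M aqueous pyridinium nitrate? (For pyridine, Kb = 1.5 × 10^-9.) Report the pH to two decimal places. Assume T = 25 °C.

C5H5NH+ is the conjugate acid of the weak base C5H5N.
Ka = Kw/Kb = 1.0×10^-14 / 1.5 × 10^-9 = 6.67 × 10^-6
Ka = [H+]²/(0.0955 − [H+]) = 6.67 × 10^-6
Since Ka ≪ C₀, [H+] ≈ √(Ka·C₀) = 7.98 × 10^-4 M.
Check: 0.84% ionized — well under 5%, approximation valid.
pH = −log[H+] = −log(7.98 × 10^-4) = 3.10

pH = 3.10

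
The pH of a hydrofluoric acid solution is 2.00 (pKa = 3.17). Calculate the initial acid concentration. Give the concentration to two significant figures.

[H+] = 10^(-2.00) = 1.00 × 10^-2 M = x
Ka = 10^(−3.17) = 6.76 × 10^-4
Ka = x²/(C₀ − x) ⇒ C₀ = x + x²/Ka
C₀ = 1.00 × 10^-2 + (1.00 × 10^-2)²/(6.76 × 10^-4) = 1.58 × 10^-1 M

C₀ = 1.6 × 10^-1 M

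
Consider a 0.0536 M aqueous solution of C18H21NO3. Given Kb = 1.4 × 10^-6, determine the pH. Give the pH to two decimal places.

C18H21NO3 + H2O ⇌ C18H22NO3+ + OH-
From the ICE table, Kb = x²/(0.0536 − x) = 1.4 × 10^-6.
Assume x ≪ 0.0536: x ≈ √(1.4 × 10^-6 × 0.0536) = 2.74 × 10^-4 M
(x/C₀ = 0.51% < 5%, so the approximation holds.)
pOH = −log(2.74 × 10^-4) = 3.56; pH = 14.00 − 3.56 = 10.44

pH = 10.44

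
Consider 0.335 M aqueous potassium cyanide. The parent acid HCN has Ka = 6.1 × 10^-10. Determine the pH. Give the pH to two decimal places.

CN- is the conjugate base of the weak acid HCN.
Kb = Kw/Ka = 1.0×10^-14 / 6.1 × 10^-10 = 1.64 × 10^-5
From the ICE table, Kb = [OH-]²/(0.335 − [OH-]) = 1.64 × 10^-5.
Neglecting [OH-] in the denominator: [OH-] = √(1.64 × 10^-5 × 0.335) = 2.34 × 10^-3 M
([OH-]/C₀ = 0.7% < 5%, so the approximation holds.)
pOH = 2.63, so pH = 14.00 − pOH = 11.37

pH = 11.37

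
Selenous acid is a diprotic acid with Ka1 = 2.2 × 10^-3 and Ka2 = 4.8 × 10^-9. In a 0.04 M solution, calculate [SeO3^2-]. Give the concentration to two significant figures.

4.8 × 10^-9 M

First ionization gives [H+] ≈ [HSeO3-] = 8.35 × 10^-3 M.
Second step: Ka2 = [H+][SeO3^2-]/[HSeO3-] ≈ [SeO3^2-] (since [H+] ≈ [HSeO3-]).
So [SeO3^2-] ≈ Ka2.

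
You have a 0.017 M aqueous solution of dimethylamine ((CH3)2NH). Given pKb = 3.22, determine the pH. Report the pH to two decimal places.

pH = 11.46

(CH3)2NH + H2O ⇌ (CH3)2NH2+ + OH-
Kb = 10^(−3.22) = 6.03 × 10^-4
From the ICE table, Kb = x²/(0.017 − x) = 6.03 × 10^-4.
The 5% rule fails; solving x² + Kb·x − Kb·C₀ = 0 exactly:
x = [−0.000603 + √(0.000603² + 4.1e-05)]/2 = 2.91 × 10^-3 M
pOH = −log(2.91 × 10^-3) = 2.54; pH = 14.00 − 2.54 = 11.46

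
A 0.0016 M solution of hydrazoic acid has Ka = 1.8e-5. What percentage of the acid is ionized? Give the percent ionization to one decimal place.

10.1%

HN3 ⇌ N3- + H+; let x = [H+] at equilibrium.
Solve x² + 1.8e-05x − 2.88e-08 = 0 → x = 1.61 × 10^-4 M
% ionization = x/C₀ × 100% = 1.61 × 10^-4/0.0016 × 100% = 10.1%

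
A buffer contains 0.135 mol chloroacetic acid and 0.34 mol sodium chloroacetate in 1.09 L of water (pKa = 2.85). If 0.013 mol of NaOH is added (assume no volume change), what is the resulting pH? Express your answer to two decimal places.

pH = 3.31

OH- converts ClCH2COOH to ClCH2COO-: ClCH2COOH → 0.122 mol, ClCH2COO- → 0.353 mol.
pH = pKa + log(n_ClCH2COO-/n_ClCH2COOH) = 2.85 + log(0.353/0.122) = 2.85 + (+0.461)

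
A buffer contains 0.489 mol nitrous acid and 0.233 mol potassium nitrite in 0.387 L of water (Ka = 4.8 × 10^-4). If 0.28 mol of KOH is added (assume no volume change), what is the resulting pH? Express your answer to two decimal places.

pH = 3.71

OH- converts HNO2 to NO2-: HNO2 → 0.209 mol, NO2- → 0.513 mol.
pKa = −log(4.8 × 10^-4) = 3.319
pH = pKa + log([A⁻]/[HA]) = 3.319 + log(0.513/0.209) = 3.319 +0.390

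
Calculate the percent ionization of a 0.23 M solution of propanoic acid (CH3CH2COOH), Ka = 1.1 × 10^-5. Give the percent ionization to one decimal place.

CH3CH2COOH ⇌ CH3CH2COO- + H+; let x = [H+] at equilibrium.
x ≈ √(Ka·C₀) = √(1.1 × 10^-5 × 0.23) = 1.59 × 10^-3 M
Fraction ionized = 1.59 × 10^-3 / 0.23 = 0.0069 → 0.7%

0.7%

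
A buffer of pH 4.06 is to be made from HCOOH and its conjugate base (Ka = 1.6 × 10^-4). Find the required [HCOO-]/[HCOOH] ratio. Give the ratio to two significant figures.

pKa = -log(1.6 × 10^-4) = 3.796
pH = pKa + log(r) ⇒ log(r) = 4.06 − 3.796 = +0.264
r = [HCOO-]/[HCOOH] = 10^(+0.264) = 1.84

ratio = 1.8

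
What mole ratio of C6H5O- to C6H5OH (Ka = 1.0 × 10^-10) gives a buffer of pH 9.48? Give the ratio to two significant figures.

pKa = -log(1.0 × 10^-10) = 10.000
pH = pKa + log(r) ⇒ log(r) = 9.48 − 10.000 = -0.520
r = [C6H5O-]/[C6H5OH] = 10^(-0.520) = 0.302

ratio = 0.30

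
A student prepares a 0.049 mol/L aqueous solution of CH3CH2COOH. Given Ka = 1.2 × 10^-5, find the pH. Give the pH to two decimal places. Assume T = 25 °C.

CH3CH2COOH ⇌ CH3CH2COO- + H+
From the ICE table, Ka = [H+]²/(0.049 − [H+]) = 1.2 × 10^-5.
Since Ka ≪ C₀, [H+] ≈ √(Ka·C₀) = 7.67 × 10^-4 M.
([H+]/C₀ = 1.6% < 5%, so the approximation holds.)
pH = −log[H+] = −log(7.67 × 10^-4) = 3.12

pH = 3.12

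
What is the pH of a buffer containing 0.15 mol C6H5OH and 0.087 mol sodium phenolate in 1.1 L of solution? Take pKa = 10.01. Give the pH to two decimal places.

pH = 9.77

Using pH = pKa + log([base]/[acid]) with [base]/[acid] = 0.087/0.15:
pH = 10.01 + (-0.237) = 9.77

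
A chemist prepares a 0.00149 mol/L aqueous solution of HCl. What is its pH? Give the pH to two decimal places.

pH = 2.83

HCl is a strong acid and dissociates completely, so [H+] = 0.00149 M.
pH = -log(0.00149) = 2.83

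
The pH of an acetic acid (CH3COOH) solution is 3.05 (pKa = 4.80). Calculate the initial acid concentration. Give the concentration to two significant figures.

C₀ = 5.1 × 10^-2 M

[H+] = 10^(-3.05) = 8.91 × 10^-4 M = x
Ka = 10^(−4.80) = 1.58 × 10^-5
Ka = x²/(C₀ − x) ⇒ C₀ = x + x²/Ka
C₀ = 8.91 × 10^-4 + (8.91 × 10^-4)²/(1.58 × 10^-5) = 5.11 × 10^-2 M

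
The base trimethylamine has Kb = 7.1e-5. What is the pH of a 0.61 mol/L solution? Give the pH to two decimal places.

pH = 11.82

(CH3)3N + H2O ⇌ (CH3)3NH+ + OH-
Kb = [OH-]²/(0.61 − [OH-]) = 7.1 × 10^-5
Since Kb ≪ C₀, [OH-] ≈ √(Kb·C₀) = 6.58 × 10^-3 M.
Check: 1.1% ionized — well under 5%, approximation valid.
pOH = −log(6.58 × 10^-3) = 2.18; pH = 14.00 − 2.18 = 11.82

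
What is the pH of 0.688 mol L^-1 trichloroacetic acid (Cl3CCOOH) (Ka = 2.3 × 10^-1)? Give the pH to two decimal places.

pH = 0.52

Cl3CCOOH ⇌ Cl3CCOO- + H+
From the ICE table, Ka = [H+]²/(0.688 − [H+]) = 2.3 × 10^-1.
Here C₀/Ka ≈ 2.99, so the small-[H+] approximation fails. Use the quadratic:
[H+] = (−Ka + √(Ka² + 4·Ka·C₀))/2 = 2.99 × 10^-1 M
pH = −log[H+] = −log(2.99 × 10^-1) = 0.52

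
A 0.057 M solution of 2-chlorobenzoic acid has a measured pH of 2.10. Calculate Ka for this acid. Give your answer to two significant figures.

Ka = 1.3 × 10^-3

[H+] = 10^(-2.10) = 7.94 × 10^-3 M
At equilibrium [HA] = 0.057 − 7.94 × 10^-3 = 4.91 × 10^-2 M
Ka = [H+][A-]/[HA] = (7.94 × 10^-3)² / 4.91 × 10^-2 = 1.3 × 10^-3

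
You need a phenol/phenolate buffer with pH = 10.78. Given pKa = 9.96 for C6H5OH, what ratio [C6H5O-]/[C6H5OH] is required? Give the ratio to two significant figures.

ratio = 6.6

pH = pKa + log(r) ⇒ log(r) = 10.78 − 9.96 = +0.82
r = [C6H5O-]/[C6H5OH] = 10^(+0.82) = 6.61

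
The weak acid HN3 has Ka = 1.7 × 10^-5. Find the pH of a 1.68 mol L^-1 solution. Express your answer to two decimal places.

HN3 ⇌ N3- + H+
Ka = x²/(1.68 − x) = 1.7 × 10^-5
Since Ka ≪ C₀, x ≈ √(Ka·C₀) = 5.34 × 10^-3 M.
pH = −log[H+] = −log(5.34 × 10^-3) = 2.27

pH = 2.27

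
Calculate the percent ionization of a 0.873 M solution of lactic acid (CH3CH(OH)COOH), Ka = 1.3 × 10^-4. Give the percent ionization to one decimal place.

1.2%

CH3CH(OH)COOH ⇌ CH3CH(OH)COO- + H+; let x = [H+] at equilibrium.
x ≈ √(Ka·C₀) = √(1.3 × 10^-4 × 0.873) = 1.07 × 10^-2 M
% ionization = x/C₀ × 100% = 1.07 × 10^-2/0.873 × 100% = 1.2%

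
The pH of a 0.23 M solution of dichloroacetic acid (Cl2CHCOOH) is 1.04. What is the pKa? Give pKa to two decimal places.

pKa = 1.22

[H+] = 10^(-1.04) = 9.12 × 10^-2 M
At equilibrium [HA] = 0.23 − 9.12 × 10^-2 = 1.39 × 10^-1 M
Ka = [H+][A-]/[HA] = (9.12 × 10^-2)² / 1.39 × 10^-1 = 5.98 × 10^-2
pKa = -log(5.98 × 10^-2) = 1.22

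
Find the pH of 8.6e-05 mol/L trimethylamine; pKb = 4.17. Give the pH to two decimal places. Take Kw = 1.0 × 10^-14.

pH = 9.70

(CH3)3N + H2O ⇌ (CH3)3NH+ + OH-
Kb = 10^(−4.17) = 6.76 × 10^-5
Kb = [OH-]²/(8.6e-05 − [OH-]) = 6.76 × 10^-5
Here C₀/Kb ≈ 1.27, so the small-[OH-] approximation fails. Use the quadratic:
[OH-] = [−6.76e-05 + √(6.76e-05² + 2.33e-08)]/2 = 4.96 × 10^-5 M
pOH = −log(4.96 × 10^-5) = 4.30; pH = 14.00 − 4.30 = 9.70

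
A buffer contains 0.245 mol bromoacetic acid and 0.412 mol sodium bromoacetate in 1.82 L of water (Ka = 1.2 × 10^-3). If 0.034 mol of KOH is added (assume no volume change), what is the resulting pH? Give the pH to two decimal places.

After neutralization: n(BrCH2COOH) = 0.211 mol, n(BrCH2COO-) = 0.446 mol.
pKa = −log(1.2 × 10^-3) = 2.921
Henderson–Hasselbalch with mole ratio 0.446/0.211: pH = 2.921 + (+0.325)

pH = 3.25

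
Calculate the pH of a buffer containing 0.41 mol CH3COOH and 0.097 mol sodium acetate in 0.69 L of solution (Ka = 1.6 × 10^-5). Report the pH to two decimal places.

pKa = −log(1.6 × 10^-5) = 4.796
Henderson–Hasselbalch: pH = pKa + log([CH3COO-]/[CH3COOH]) = 4.796 + log(0.097/0.41)
pH = 4.796 + (-0.626) = 4.17

pH = 4.17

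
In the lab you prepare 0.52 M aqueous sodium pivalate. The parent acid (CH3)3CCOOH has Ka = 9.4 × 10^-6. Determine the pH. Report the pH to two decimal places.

(CH3)3CCOO- is the conjugate base of the weak acid (CH3)3CCOOH.
Kb = Kw/Ka = 1.0×10^-14 / 9.4 × 10^-6 = 1.06 × 10^-9
From the ICE table, Kb = [OH-]²/(0.52 − [OH-]) = 1.06 × 10^-9.
Since Kb ≪ C₀, [OH-] ≈ √(Kb·C₀) = 2.35 × 10^-5 M.
([OH-]/C₀ = 0.0045% < 5%, so the approximation holds.)
pOH = 4.63, so pH = 14.00 − pOH = 9.37

pH = 9.37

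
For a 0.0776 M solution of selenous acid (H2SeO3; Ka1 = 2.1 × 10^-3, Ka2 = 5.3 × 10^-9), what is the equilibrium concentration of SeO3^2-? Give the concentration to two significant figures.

5.3 × 10^-9 M

First ionization gives [H+] ≈ [HSeO3-] = 1.18 × 10^-2 M.
Second step: Ka2 = [H+][SeO3^2-]/[HSeO3-] ≈ [SeO3^2-] (since [H+] ≈ [HSeO3-]).
So [SeO3^2-] ≈ Ka2.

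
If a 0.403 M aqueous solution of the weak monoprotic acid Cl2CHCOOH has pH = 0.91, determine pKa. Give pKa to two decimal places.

[H+] = 10^(-0.91) = 1.23 × 10^-1 M
At equilibrium [HA] = 0.403 − 1.23 × 10^-1 = 2.80 × 10^-1 M
Ka = [H+][A-]/[HA] = (1.23 × 10^-1)² / 2.80 × 10^-1 = 5.40 × 10^-2
pKa = -log(5.40 × 10^-2) = 1.27

pKa = 1.27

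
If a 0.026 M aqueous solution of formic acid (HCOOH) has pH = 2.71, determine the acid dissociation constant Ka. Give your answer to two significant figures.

Ka = 1.6 × 10^-4

[H+] = 10^(-2.71) = 1.95 × 10^-3 M
At equilibrium [HA] = 0.026 − 1.95 × 10^-3 = 2.40 × 10^-2 M
Ka = [H+][A-]/[HA] = (1.95 × 10^-3)² / 2.40 × 10^-2 = 1.6 × 10^-4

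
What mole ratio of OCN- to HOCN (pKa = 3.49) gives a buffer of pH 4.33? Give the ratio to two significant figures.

pH = pKa + log(r) ⇒ log(r) = 4.33 − 3.49 = +0.84
r = [OCN-]/[HOCN] = 10^(+0.84) = 6.92

ratio = 6.9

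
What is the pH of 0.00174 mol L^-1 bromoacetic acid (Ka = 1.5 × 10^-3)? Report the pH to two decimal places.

pH = 2.99

BrCH2COOH ⇌ BrCH2COO- + H+
Ka = [H+]²/(0.00174 − [H+]) = 1.5 × 10^-3
Here C₀/Ka ≈ 1.16, so the small-[H+] approximation fails. Use the quadratic:
[H+] = [−0.0015 + √(0.0015² + 1.04e-05)]/2 = 1.03 × 10^-3 M
pH = −log[H+] = −log(1.03 × 10^-3) = 2.99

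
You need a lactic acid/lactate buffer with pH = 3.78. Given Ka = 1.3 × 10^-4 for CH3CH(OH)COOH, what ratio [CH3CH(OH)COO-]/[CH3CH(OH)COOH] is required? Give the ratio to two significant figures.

pKa = -log(1.3 × 10^-4) = 3.886
pH = pKa + log(r) ⇒ log(r) = 3.78 − 3.886 = -0.106
r = [CH3CH(OH)COO-]/[CH3CH(OH)COOH] = 10^(-0.106) = 0.783

ratio = 0.78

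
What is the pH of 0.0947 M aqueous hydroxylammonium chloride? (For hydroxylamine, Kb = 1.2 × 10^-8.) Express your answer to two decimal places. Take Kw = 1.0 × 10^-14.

NH3OH+ is the conjugate acid of the weak base NH2OH.
Ka = Kw/Kb = 1.0×10^-14 / 1.2 × 10^-8 = 8.33 × 10^-7
Ka = [H+]²/(0.0947 − [H+]) = 8.33 × 10^-7
Neglecting [H+] in the denominator: [H+] = √(8.33 × 10^-7 × 0.0947) = 2.81 × 10^-4 M
pH = −log(2.81 × 10^-4) = 3.55

pH = 3.55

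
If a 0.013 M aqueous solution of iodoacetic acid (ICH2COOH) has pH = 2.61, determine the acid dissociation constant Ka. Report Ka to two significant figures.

Ka = 5.7 × 10^-4

[H+] = 10^(-2.61) = 2.45 × 10^-3 M
At equilibrium [HA] = 0.013 − 2.45 × 10^-3 = 1.06 × 10^-2 M
Ka = [H+][A-]/[HA] = (2.45 × 10^-3)² / 1.06 × 10^-2 = 5.7 × 10^-4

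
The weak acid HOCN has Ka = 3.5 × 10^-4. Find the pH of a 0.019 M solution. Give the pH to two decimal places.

pH = 2.62

HOCN ⇌ OCN- + H+
Let x = [H+] at equilibrium. Ka = x²/(0.019 − x).
x is not negligible relative to C₀; solve x² + 0.00035·x − 6.65e-06 = 0.
x = [−0.00035 + √(0.00035² + 2.66e-05)]/2 = 2.41 × 10^-3 M
pH = −log[H+] = −log(2.41 × 10^-3) = 2.62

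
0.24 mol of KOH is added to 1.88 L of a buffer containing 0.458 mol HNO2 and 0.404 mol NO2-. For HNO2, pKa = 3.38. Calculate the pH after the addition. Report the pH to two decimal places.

pH = 3.85

After neutralization: n(HNO2) = 0.218 mol, n(NO2-) = 0.644 mol.
pH = pKa + log(n_NO2-/n_HNO2) = 3.38 + log(0.644/0.218) = 3.38 + (+0.470)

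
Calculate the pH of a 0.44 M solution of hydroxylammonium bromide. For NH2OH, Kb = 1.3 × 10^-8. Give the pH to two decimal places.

NH3OH+ is the conjugate acid of the weak base NH2OH.
Ka = Kw/Kb = 1.0×10^-14 / 1.3 × 10^-8 = 7.69 × 10^-7
From the ICE table, Ka = [H+]²/(0.44 − [H+]) = 7.69 × 10^-7.
Assume [H+] ≪ 0.44: [H+] ≈ √(7.69 × 10^-7 × 0.44) = 5.82 × 10^-4 M
([H+]/C₀ = 0.13% < 5%, so the approximation holds.)
pH = −log(5.82 × 10^-4) = 3.24

pH = 3.24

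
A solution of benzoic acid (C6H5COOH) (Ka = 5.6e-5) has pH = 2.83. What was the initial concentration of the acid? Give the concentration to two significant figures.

C₀ = 4.1 × 10^-2 M

[H+] = 10^(-2.83) = 1.48 × 10^-3 M = x
Ka = x²/(C₀ − x) ⇒ C₀ = x + x²/Ka
C₀ = 1.48 × 10^-3 + (1.48 × 10^-3)²/(5.6 × 10^-5) = 4.06 × 10^-2 M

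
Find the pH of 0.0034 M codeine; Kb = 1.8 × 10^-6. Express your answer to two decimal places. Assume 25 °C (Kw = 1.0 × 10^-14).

pH = 9.89

C18H21NO3 + H2O ⇌ C18H22NO3+ + OH-
From the ICE table, Kb = [OH-]²/(0.0034 − [OH-]) = 1.8 × 10^-6.
Assume [OH-] ≪ 0.0034: [OH-] ≈ √(1.8 × 10^-6 × 0.0034) = 7.82 × 10^-5 M
pOH = −log(7.82 × 10^-5) = 4.11; pH = 14.00 − 4.11 = 9.89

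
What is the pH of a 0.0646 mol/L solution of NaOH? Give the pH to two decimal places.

NaOH is a strong base; [OH-] = 0.0646 M.
pOH = -log(0.0646) = 1.19
pH = 14.00 - 1.19 = 12.81

pH = 12.81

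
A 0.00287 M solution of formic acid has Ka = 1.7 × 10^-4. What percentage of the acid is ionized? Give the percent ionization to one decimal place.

21.6%

HCOOH ⇌ HCOO- + H+; let x = [H+] at equilibrium.
Solve x² + 0.00017x − 4.88e-07 = 0 → x = 6.19 × 10^-4 M
% ionization = x/C₀ × 100% = 6.19 × 10^-4/0.00287 × 100% = 21.6%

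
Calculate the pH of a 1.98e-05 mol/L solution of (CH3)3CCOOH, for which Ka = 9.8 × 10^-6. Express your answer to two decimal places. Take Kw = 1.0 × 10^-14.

(CH3)3CCOOH ⇌ (CH3)3CCOO- + H+
Ka = [H+]²/(1.98e-05 − [H+]) = 9.8 × 10^-6
[H+] is not negligible relative to C₀; solve [H+]² + 9.8e-06·[H+] − 1.94e-10 = 0.
[H+] = [−9.8e-06 + √(9.8e-06² + 7.76e-10)]/2 = 9.87 × 10^-6 M
pH = −log[H+] = −log(9.87 × 10^-6) = 5.01

pH = 5.01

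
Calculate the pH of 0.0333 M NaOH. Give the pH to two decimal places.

pH = 12.52

NaOH is a strong base; [OH-] = 0.0333 M.
pOH = -log(0.0333) = 1.48
pH = 14.00 - 1.48 = 12.52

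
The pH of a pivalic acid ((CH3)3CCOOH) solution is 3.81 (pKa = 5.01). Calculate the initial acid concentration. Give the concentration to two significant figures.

C₀ = 2.6 × 10^-3 M

[H+] = 10^(-3.81) = 1.55 × 10^-4 M = x
Ka = 10^(−5.01) = 9.77 × 10^-6
Ka = x²/(C₀ − x) ⇒ C₀ = x + x²/Ka
C₀ = 1.55 × 10^-4 + (1.55 × 10^-4)²/(9.77 × 10^-6) = 2.61 × 10^-3 M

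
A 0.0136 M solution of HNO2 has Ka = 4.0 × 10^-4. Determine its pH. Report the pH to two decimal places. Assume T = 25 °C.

HNO2 ⇌ NO2- + H+
Ka = [H+]²/(0.0136 − [H+]) = 4.0 × 10^-4
[H+] is not negligible relative to C₀; solve [H+]² + 0.0004·[H+] − 5.44e-06 = 0.
[H+] = (−Ka + √(Ka² + 4·Ka·C₀))/2 = 2.14 × 10^-3 M
pH = −log[H+] = −log(2.14 × 10^-3) = 2.67

pH = 2.67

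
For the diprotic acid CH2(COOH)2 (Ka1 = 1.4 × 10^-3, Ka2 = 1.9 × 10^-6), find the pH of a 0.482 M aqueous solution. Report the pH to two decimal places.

Ka1 ≫ Ka2, so treat the first dissociation as the only significant source of H+.
Ka1 = x²/(0.482 − x) = 1.4 × 10^-3
Solving the quadratic: x = (−Ka1 + √(Ka1² + 4·Ka1·C₀))/2 = 2.53 × 10^-2 M
pH = −log(2.53 × 10^-2) = 1.60

pH = 1.60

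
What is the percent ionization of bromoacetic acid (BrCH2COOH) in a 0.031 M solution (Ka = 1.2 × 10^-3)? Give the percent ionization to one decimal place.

17.8%

BrCH2COOH ⇌ BrCH2COO- + H+; let x = [H+] at equilibrium.
Ka = x²/(C₀ − x); solving the quadratic gives x = 5.53 × 10^-3 M.
% ionization = x/C₀ × 100% = 5.53 × 10^-3/0.031 × 100% = 17.8%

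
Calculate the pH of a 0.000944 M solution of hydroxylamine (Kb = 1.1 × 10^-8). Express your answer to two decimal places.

pH = 8.51

NH2OH + H2O ⇌ NH3OH+ + OH-
From the ICE table, Kb = x²/(0.000944 − x) = 1.1 × 10^-8.
Since Kb ≪ C₀, x ≈ √(Kb·C₀) = 3.22 × 10^-6 M.
pOH = −log(3.22 × 10^-6) = 5.49; pH = 14.00 − 5.49 = 8.51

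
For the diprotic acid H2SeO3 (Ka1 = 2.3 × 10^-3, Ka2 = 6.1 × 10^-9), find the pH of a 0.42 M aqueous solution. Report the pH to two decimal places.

pH = 1.52

Since Ka1 ≫ Ka2, the first ionization dominates [H+].
Ka1 = x²/(0.42 − x) = 2.3 × 10^-3
Solving the quadratic: x = (−Ka1 + √(Ka1² + 4·Ka1·C₀))/2 = 3.00 × 10^-2 M
pH = −log(3.00 × 10^-2) = 1.52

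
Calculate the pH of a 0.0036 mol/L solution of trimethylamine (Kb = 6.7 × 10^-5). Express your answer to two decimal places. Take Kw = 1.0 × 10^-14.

(CH3)3N + H2O ⇌ (CH3)3NH+ + OH-
Kb = [OH-]²/(0.0036 − [OH-]) = 6.7 × 10^-5
The 5% rule fails; solving [OH-]² + Kb·[OH-] − Kb·C₀ = 0 exactly:
[OH-] = [−6.7e-05 + √(6.7e-05² + 9.65e-07)]/2 = 4.59 × 10^-4 M
pOH = −log(4.59 × 10^-4) = 3.34; pH = 14.00 − 3.34 = 10.66

pH = 10.66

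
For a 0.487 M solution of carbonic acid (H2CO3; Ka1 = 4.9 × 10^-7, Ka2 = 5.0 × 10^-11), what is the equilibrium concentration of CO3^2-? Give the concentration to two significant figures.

5.0 × 10^-11 M

First ionization gives [H+] ≈ [HCO3-] = 4.88 × 10^-4 M.
Second step: Ka2 = [H+][CO3^2-]/[HCO3-] ≈ [CO3^2-] (since [H+] ≈ [HCO3-]).
So [CO3^2-] ≈ Ka2.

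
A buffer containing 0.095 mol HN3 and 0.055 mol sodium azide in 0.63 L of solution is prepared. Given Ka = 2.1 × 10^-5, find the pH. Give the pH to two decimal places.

pKa = −log(2.1 × 10^-5) = 4.678
pH = pKa + log([A⁻]/[HA]) = 4.678 + log(0.055/0.095)
pH = 4.678 + (-0.237) = 4.44

pH = 4.44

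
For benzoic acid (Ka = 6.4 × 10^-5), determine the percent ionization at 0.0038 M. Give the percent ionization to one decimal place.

12.2%

C6H5COOH ⇌ C6H5COO- + H+; let x = [H+] at equilibrium.
Solve x² + 6.4e-05x − 2.43e-07 = 0 → x = 4.62 × 10^-4 M
Fraction ionized = 4.62 × 10^-4 / 0.0038 = 0.1216 → 12.2%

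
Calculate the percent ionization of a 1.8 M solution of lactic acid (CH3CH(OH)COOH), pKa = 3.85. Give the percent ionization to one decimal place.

0.9%

CH3CH(OH)COOH ⇌ CH3CH(OH)COO- + H+; let x = [H+] at equilibrium.
Ka = 10^(−3.85) = 1.41 × 10^-4
x ≈ √(Ka·C₀) = √(1.41 × 10^-4 × 1.8) = 1.59 × 10^-2 M
Fraction ionized = 1.59 × 10^-2 / 1.8 = 0.0088 → 0.9%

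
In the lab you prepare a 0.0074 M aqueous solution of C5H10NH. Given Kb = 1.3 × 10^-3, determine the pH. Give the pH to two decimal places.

C5H10NH + H2O ⇌ C5H10NH2+ + OH-
Kb = [OH-]²/(0.0074 − [OH-]) = 1.3 × 10^-3
The 5% rule fails; solving [OH-]² + Kb·[OH-] − Kb·C₀ = 0 exactly:
[OH-] = (−Kb + √(Kb² + 4·Kb·C₀))/2 = 2.52 × 10^-3 M
pOH = 2.60, so pH = 14.00 − pOH = 11.40

pH = 11.40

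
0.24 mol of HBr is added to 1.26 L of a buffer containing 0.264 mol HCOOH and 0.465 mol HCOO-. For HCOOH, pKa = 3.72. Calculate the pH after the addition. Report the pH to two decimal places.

After neutralization: n(HCOOH) = 0.504 mol, n(HCOO-) = 0.225 mol.
pH = pKa + log([A⁻]/[HA]) = 3.72 + log(0.225/0.504) = 3.72 -0.350

pH = 3.37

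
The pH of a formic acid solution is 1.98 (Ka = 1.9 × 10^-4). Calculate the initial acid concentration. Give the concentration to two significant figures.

C₀ = 5.9 × 10^-1 M

[H+] = 10^(-1.98) = 1.05 × 10^-2 M = x
Ka = x²/(C₀ − x) ⇒ C₀ = x + x²/Ka
C₀ = 1.05 × 10^-2 + (1.05 × 10^-2)²/(1.9 × 10^-4) = 5.91 × 10^-1 M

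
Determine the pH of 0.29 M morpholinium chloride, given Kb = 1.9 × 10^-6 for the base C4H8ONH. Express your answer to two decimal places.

C4H8ONH2+ is the conjugate acid of the weak base C4H8ONH.
Ka = Kw/Kb = 1.0×10^-14 / 1.9 × 10^-6 = 5.26 × 10^-9
From the ICE table, Ka = [H+]²/(0.29 − [H+]) = 5.26 × 10^-9.
Assume [H+] ≪ 0.29: [H+] ≈ √(5.26 × 10^-9 × 0.29) = 3.91 × 10^-5 M
pH = −log(3.91 × 10^-5) = 4.41

pH = 4.41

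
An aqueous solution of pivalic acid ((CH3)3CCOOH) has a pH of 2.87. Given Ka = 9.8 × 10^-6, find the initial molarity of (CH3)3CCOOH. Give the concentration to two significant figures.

[H+] = 10^(-2.87) = 1.35 × 10^-3 M = x
Ka = x²/(C₀ − x) ⇒ C₀ = x + x²/Ka
C₀ = 1.35 × 10^-3 + (1.35 × 10^-3)²/(9.8 × 10^-6) = 1.87 × 10^-1 M

C₀ = 1.9 × 10^-1 M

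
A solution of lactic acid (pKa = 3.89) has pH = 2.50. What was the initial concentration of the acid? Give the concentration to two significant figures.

C₀ = 8.1 × 10^-2 M

[H+] = 10^(-2.50) = 3.16 × 10^-3 M = x
Ka = 10^(−3.89) = 1.29 × 10^-4
Ka = x²/(C₀ − x) ⇒ C₀ = x + x²/Ka
C₀ = 3.16 × 10^-3 + (3.16 × 10^-3)²/(1.29 × 10^-4) = 8.06 × 10^-2 M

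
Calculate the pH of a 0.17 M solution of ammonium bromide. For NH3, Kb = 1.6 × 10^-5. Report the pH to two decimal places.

pH = 4.99

NH4+ is the conjugate acid of the weak base NH3.
Ka = Kw/Kb = 1.0×10^-14 / 1.6 × 10^-5 = 6.25 × 10^-10
Ka = x²/(0.17 − x) = 6.25 × 10^-10
Assume x ≪ 0.17: x ≈ √(6.25 × 10^-10 × 0.17) = 1.03 × 10^-5 M
pH = −log[H+] = −log(1.03 × 10^-5) = 4.99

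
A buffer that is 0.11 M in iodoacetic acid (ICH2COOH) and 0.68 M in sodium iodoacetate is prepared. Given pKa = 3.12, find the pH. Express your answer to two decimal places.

Using pH = pKa + log([base]/[acid]) with [base]/[acid] = 0.68/0.11:
pH = 3.12 + (+0.791) = 3.91

pH = 3.91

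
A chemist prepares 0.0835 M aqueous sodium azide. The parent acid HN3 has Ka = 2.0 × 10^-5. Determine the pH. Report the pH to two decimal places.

N3- is the conjugate base of the weak acid HN3.
Kb = Kw/Ka = 1.0×10^-14 / 2.0 × 10^-5 = 5.00 × 10^-10
From the ICE table, Kb = [OH-]²/(0.0835 − [OH-]) = 5.00 × 10^-10.
Assume [OH-] ≪ 0.0835: [OH-] ≈ √(5.00 × 10^-10 × 0.0835) = 6.46 × 10^-6 M
Check: 0.0077% ionized — well under 5%, approximation valid.
pOH = 5.19, so pH = 14.00 − pOH = 8.81

pH = 8.81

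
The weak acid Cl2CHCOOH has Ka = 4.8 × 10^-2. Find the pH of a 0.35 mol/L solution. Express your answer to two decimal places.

pH = 0.97

Cl2CHCOOH ⇌ Cl2CHCOO- + H+
Ka = x²/(0.35 − x) = 4.8 × 10^-2
Here C₀/Ka ≈ 7.29, so the small-x approximation fails. Use the quadratic:
x = (−Ka + √(Ka² + 4·Ka·C₀))/2 = 1.08 × 10^-1 M
pH = −log(1.08 × 10^-1) = 0.97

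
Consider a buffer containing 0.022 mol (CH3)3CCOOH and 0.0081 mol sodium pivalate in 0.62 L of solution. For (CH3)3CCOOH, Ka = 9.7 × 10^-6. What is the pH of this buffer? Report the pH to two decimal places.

pKa = −log(9.7 × 10^-6) = 5.013
pH = pKa + log([A⁻]/[HA]) = 5.013 + log(0.0081/0.022)
pH = 5.013 + (-0.434) = 4.58

pH = 4.58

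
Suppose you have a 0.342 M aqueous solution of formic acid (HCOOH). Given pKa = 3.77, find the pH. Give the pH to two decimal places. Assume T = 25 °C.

HCOOH ⇌ HCOO- + H+
Ka = 10^(−3.77) = 1.70 × 10^-4
From the ICE table, Ka = [H+]²/(0.342 − [H+]) = 1.70 × 10^-4.
Assume [H+] ≪ 0.342: [H+] ≈ √(1.70 × 10^-4 × 0.342) = 7.62 × 10^-3 M
Check: 2.2% ionized — well under 5%, approximation valid.
pH = −log[H+] = −log(7.62 × 10^-3) = 2.12

pH = 2.12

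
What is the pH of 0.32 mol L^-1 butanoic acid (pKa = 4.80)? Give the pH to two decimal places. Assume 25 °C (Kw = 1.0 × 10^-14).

CH3(CH2)2COOH ⇌ CH3(CH2)2COO- + H+
Ka = 10^(−4.80) = 1.58 × 10^-5
Ka = [H+]²/(0.32 − [H+]) = 1.58 × 10^-5
Since Ka ≪ C₀, [H+] ≈ √(Ka·C₀) = 2.25 × 10^-3 M.
([H+]/C₀ = 0.7% < 5%, so the approximation holds.)
pH = −log[H+] = −log(2.25 × 10^-3) = 2.65

pH = 2.65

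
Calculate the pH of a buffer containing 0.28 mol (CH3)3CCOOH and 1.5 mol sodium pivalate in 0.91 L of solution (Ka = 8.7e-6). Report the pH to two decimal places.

pKa = −log(8.7 × 10^-6) = 5.060
Henderson–Hasselbalch: pH = pKa + log([(CH3)3CCOO-]/[(CH3)3CCOOH]) = 5.060 + log(1.5/0.28)
pH = 5.060 + (+0.729) = 5.79

pH = 5.79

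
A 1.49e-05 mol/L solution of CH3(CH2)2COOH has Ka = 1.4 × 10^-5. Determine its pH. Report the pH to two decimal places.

pH = 5.04

CH3(CH2)2COOH ⇌ CH3(CH2)2COO- + H+
Ka = [H+]²/(1.49e-05 − [H+]) = 1.4 × 10^-5
The 5% rule fails; solving [H+]² + Ka·[H+] − Ka·C₀ = 0 exactly:
[H+] = (−Ka + √(Ka² + 4·Ka·C₀))/2 = 9.05 × 10^-6 M
pH = −log[H+] = −log(9.05 × 10^-6) = 5.04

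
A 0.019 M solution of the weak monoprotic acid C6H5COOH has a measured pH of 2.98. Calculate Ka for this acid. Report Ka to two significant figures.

Ka = 6.1 × 10^-5

[H+] = 10^(-2.98) = 1.05 × 10^-3 M
At equilibrium [HA] = 0.019 − 1.05 × 10^-3 = 1.80 × 10^-2 M
Ka = [H+][A-]/[HA] = (1.05 × 10^-3)² / 1.80 × 10^-2 = 6.1 × 10^-5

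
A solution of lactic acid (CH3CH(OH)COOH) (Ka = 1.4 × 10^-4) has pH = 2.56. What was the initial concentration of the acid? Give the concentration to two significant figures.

C₀ = 5.7 × 10^-2 M

[H+] = 10^(-2.56) = 2.75 × 10^-3 M = x
Ka = x²/(C₀ − x) ⇒ C₀ = x + x²/Ka
C₀ = 2.75 × 10^-3 + (2.75 × 10^-3)²/(1.4 × 10^-4) = 5.68 × 10^-2 M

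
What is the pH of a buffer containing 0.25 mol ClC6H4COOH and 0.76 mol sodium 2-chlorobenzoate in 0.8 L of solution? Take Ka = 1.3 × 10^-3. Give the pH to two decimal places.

pKa = −log(1.3 × 10^-3) = 2.886
pH = pKa + log([A⁻]/[HA]) = 2.886 + log(0.76/0.25)
pH = 2.886 + (+0.483) = 3.37

pH = 3.37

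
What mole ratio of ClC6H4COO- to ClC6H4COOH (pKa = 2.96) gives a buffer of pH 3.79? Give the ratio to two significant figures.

ratio = 6.8

pH = pKa + log(r) ⇒ log(r) = 3.79 − 2.96 = +0.83
r = [ClC6H4COO-]/[ClC6H4COOH] = 10^(+0.83) = 6.76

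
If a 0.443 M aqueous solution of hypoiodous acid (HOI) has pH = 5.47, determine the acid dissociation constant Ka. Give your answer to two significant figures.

Ka = 2.6 × 10^-11

[H+] = 10^(-5.47) = 3.39 × 10^-6 M
At equilibrium [HA] = 0.443 − 3.39 × 10^-6 = 4.43 × 10^-1 M
Ka = [H+][A-]/[HA] = (3.39 × 10^-6)² / 4.43 × 10^-1 = 2.6 × 10^-11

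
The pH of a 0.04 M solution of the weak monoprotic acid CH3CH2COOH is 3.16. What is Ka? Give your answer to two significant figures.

Ka = 1.2 × 10^-5

[H+] = 10^(-3.16) = 6.92 × 10^-4 M
At equilibrium [HA] = 0.04 − 6.92 × 10^-4 = 3.93 × 10^-2 M
Ka = [H+][A-]/[HA] = (6.92 × 10^-4)² / 3.93 × 10^-2 = 1.2 × 10^-5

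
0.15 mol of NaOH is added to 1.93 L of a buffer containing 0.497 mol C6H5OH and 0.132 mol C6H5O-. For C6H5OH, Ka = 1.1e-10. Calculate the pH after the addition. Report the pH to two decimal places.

pH = 9.87

After neutralization: n(C6H5OH) = 0.347 mol, n(C6H5O-) = 0.282 mol.
pKa = −log(1.1 × 10^-10) = 9.959
Henderson–Hasselbalch with mole ratio 0.282/0.347: pH = 9.959 + (-0.090)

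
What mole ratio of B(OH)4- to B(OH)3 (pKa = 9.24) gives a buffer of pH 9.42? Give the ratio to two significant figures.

pH = pKa + log(r) ⇒ log(r) = 9.42 − 9.24 = +0.18
r = [B(OH)4-]/[B(OH)3] = 10^(+0.18) = 1.51

ratio = 1.5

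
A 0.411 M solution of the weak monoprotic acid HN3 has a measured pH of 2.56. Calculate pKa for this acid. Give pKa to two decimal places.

pKa = 4.73

[H+] = 10^(-2.56) = 2.75 × 10^-3 M
At equilibrium [HA] = 0.411 − 2.75 × 10^-3 = 4.08 × 10^-1 M
Ka = [H+][A-]/[HA] = (2.75 × 10^-3)² / 4.08 × 10^-1 = 1.85 × 10^-5
pKa = -log(1.85 × 10^-5) = 4.73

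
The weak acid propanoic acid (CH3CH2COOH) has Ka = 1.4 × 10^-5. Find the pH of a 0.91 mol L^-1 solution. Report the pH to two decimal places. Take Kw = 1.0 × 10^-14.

CH3CH2COOH ⇌ CH3CH2COO- + H+
Ka = [H+]²/(0.91 − [H+]) = 1.4 × 10^-5
Assume [H+] ≪ 0.91: [H+] ≈ √(1.4 × 10^-5 × 0.91) = 3.57 × 10^-3 M
pH = −log[H+] = −log(3.57 × 10^-3) = 2.45

pH = 2.45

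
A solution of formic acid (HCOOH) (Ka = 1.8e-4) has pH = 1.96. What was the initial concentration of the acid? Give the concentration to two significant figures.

[H+] = 10^(-1.96) = 1.10 × 10^-2 M = x
Ka = x²/(C₀ − x) ⇒ C₀ = x + x²/Ka
C₀ = 1.10 × 10^-2 + (1.10 × 10^-2)²/(1.8 × 10^-4) = 6.83 × 10^-1 M

C₀ = 6.8 × 10^-1 M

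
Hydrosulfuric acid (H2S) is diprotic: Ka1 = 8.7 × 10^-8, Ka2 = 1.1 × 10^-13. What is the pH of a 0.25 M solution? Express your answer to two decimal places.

pH = 3.83

Ka1 ≫ Ka2, so treat the first dissociation as the only significant source of H+.
Ka1 = x²/(0.25 − x) = 8.7 × 10^-8
x ≈ √(8.7 × 10^-8 × 0.25) = 1.47 × 10^-4 M
pH = −log(1.47 × 10^-4) = 3.83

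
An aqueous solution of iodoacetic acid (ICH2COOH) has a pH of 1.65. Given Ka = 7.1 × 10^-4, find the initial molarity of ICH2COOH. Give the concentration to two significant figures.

[H+] = 10^(-1.65) = 2.24 × 10^-2 M = x
Ka = x²/(C₀ − x) ⇒ C₀ = x + x²/Ka
C₀ = 2.24 × 10^-2 + (2.24 × 10^-2)²/(7.1 × 10^-4) = 7.29 × 10^-1 M

C₀ = 7.3 × 10^-1 M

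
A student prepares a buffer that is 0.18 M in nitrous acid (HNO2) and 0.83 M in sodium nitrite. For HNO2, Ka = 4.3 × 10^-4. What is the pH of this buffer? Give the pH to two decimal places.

pH = 4.03

pKa = −log(4.3 × 10^-4) = 3.367
Henderson–Hasselbalch: pH = pKa + log([NO2-]/[HNO2]) = 3.367 + log(0.83/0.18)
pH = 3.367 + (+0.664) = 4.03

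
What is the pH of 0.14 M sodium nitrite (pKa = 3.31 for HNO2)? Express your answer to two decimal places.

NO2- is the conjugate base of the weak acid HNO2.
Ka = 10^(−3.31) = 4.90 × 10^-4
Kb = Kw/Ka = 1.0×10^-14 / 4.90 × 10^-4 = 2.04 × 10^-11
From the ICE table, Kb = [OH-]²/(0.14 − [OH-]) = 2.04 × 10^-11.
Since Kb ≪ C₀, [OH-] ≈ √(Kb·C₀) = 1.69 × 10^-6 M.
pOH = −log(1.69 × 10^-6) = 5.77; pH = 14.00 − 5.77 = 8.23

pH = 8.23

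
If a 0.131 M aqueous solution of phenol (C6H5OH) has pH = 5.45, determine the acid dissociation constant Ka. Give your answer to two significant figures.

[H+] = 10^(-5.45) = 3.55 × 10^-6 M
At equilibrium [HA] = 0.131 − 3.55 × 10^-6 = 1.31 × 10^-1 M
Ka = [H+][A-]/[HA] = (3.55 × 10^-6)² / 1.31 × 10^-1 = 9.6 × 10^-11

Ka = 9.6 × 10^-11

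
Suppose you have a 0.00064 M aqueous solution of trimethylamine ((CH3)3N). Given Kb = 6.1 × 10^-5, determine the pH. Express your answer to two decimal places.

(CH3)3N + H2O ⇌ (CH3)3NH+ + OH-
From the ICE table, Kb = [OH-]²/(0.00064 − [OH-]) = 6.1 × 10^-5.
[OH-] is not negligible relative to C₀; solve [OH-]² + 6.1e-05·[OH-] − 3.9e-08 = 0.
[OH-] = (−Kb + √(Kb² + 4·Kb·C₀))/2 = 1.69 × 10^-4 M
pOH = −log(1.69 × 10^-4) = 3.77; pH = 14.00 − 3.77 = 10.23

pH = 10.23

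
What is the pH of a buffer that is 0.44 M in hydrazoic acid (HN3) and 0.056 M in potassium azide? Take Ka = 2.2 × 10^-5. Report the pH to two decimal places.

pH = 3.76

pKa = −log(2.2 × 10^-5) = 4.658
Using pH = pKa + log([base]/[acid]) with [base]/[acid] = 0.056/0.44:
pH = 4.658 + (-0.895) = 3.76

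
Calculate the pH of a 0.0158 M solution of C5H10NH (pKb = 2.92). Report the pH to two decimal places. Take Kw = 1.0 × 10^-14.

C5H10NH + H2O ⇌ C5H10NH2+ + OH-
Kb = 10^(−2.92) = 1.20 × 10^-3
Kb = x²/(0.0158 − x) = 1.20 × 10^-3
Here C₀/Kb ≈ 13.2, so the small-x approximation fails. Use the quadratic:
x = [−0.0012 + √(0.0012² + 7.58e-05)]/2 = 3.80 × 10^-3 M
pOH = 2.42, so pH = 14.00 − pOH = 11.58

pH = 11.58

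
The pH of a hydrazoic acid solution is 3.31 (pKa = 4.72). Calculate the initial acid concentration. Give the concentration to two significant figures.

[H+] = 10^(-3.31) = 4.90 × 10^-4 M = x
Ka = 10^(−4.72) = 1.91 × 10^-5
Ka = x²/(C₀ − x) ⇒ C₀ = x + x²/Ka
C₀ = 4.90 × 10^-4 + (4.90 × 10^-4)²/(1.91 × 10^-5) = 1.31 × 10^-2 M

C₀ = 1.3 × 10^-2 M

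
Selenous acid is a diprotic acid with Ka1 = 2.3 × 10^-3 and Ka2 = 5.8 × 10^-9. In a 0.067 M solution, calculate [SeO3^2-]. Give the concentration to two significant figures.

5.8 × 10^-9 M

First ionization gives [H+] ≈ [HSeO3-] = 1.13 × 10^-2 M.
Second step: Ka2 = [H+][SeO3^2-]/[HSeO3-] ≈ [SeO3^2-] (since [H+] ≈ [HSeO3-]).
So [SeO3^2-] ≈ Ka2.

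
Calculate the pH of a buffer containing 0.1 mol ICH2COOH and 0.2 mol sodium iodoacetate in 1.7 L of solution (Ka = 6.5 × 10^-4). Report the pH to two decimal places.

pH = 3.49

pKa = −log(6.5 × 10^-4) = 3.187
Using pH = pKa + log([base]/[acid]) with [base]/[acid] = 0.2/0.1:
pH = 3.187 + (+0.301) = 3.49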